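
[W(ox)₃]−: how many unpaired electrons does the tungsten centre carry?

1 unpaired electron

Summing ligand charges against the −1 overall charge gives an oxidation state of +5 for tungsten.
Tungsten is a group-6 element; W(V) is therefore d¹.
Counting donor atoms: 3×oxalate (bidentate) → 6 donors. Coordination number = 6.
In an octahedral field the d¹ configuration is t₂g¹e_g⁰ (only one arrangement possible), giving 1 unpaired electron.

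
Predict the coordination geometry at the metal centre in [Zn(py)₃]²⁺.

trigonal planar

Pyridine is neutral; balancing the +2 overall charge requires Zn(II).
Zn sits in group 12, so the d-electron count is 12 − 2 = 10.
With 3 monodentate ligands the coordination number is 3.
Three ligands around a d¹⁰ centre minimise repulsion in a trigonal-planar arrangement.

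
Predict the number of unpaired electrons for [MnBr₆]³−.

Ligand charges: each bromide is −1. With an overall charge of −3 the manganese centre must be in the +3 oxidation state.
Manganese is a group-7 element; Mn(III) is therefore d⁴.
The spin state decides the count: Bromide is a weak-field ligand for a first-row metal, so the complex is high-spin.
An octahedral high-spin d⁴ ion is t₂g³e_g¹, giving 4 unpaired electrons.

4 unpaired electrons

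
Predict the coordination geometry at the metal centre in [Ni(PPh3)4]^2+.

square planar

Triphenylphosphine is neutral; balancing the +2 overall charge requires Ni(II).
Ni sits in group 10, so the d-electron count is 10 − 2 = 8.
Coordination number: 4.
Triphenylphosphine is a strong-field ligand (high in the spectrochemical series).
A 3d d⁸ ion with strong-field ligands gains enough CFSE to favour square planar over tetrahedral.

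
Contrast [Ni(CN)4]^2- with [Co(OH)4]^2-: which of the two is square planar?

For [Ni(CN)4]^2-: Summing ligand charges against the −2 overall charge gives an oxidation state of +2 for nickel. Ni sits in group 10, so the d-electron count is 10 − 2 = 8. Cyanide is a strong-field ligand (high in the spectrochemical series). A 3d d⁸ ion with strong-field ligands gains enough CFSE to favour square planar over tetrahedral. → square planar.
For [Co(OH)4]^2-: Ligand charges: each hydroxide is −1. With an overall charge of −2 the cobalt centre must be in the +2 oxidation state. Cobalt is a group-9 element; Co(II) is therefore d⁷. For a high-spin 3d d⁷ ion with weak-field ligands the small Δₜ gives little square-planar CFSE advantage, so four ligands adopt the sterically favoured tetrahedral geometry. → tetrahedral.

[Ni(CN)4]^2-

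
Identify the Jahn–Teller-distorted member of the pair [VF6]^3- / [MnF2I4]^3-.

[VF6]^3-: Each fluoride is −1; balancing the −3 overall charge requires V(III). V sits in group 5, so the d-electron count is 5 − 3 = 2. The d² configuration leaves the e_g set evenly filled (or empty) — no strong Jahn–Teller driving force.
[MnF2I4]^3-: Each fluoride is −1; each iodide is −1; balancing the −3 overall charge requires Mn(III). Group 7 minus oxidation state 3 gives a d⁴ configuration. Fluoride and iodide are weak-field ligands for a first-row metal, so the complex is high-spin. The t₂g³e_g¹ (high-spin) configuration has an unevenly filled e_g set; the Jahn–Teller theorem predicts a tetragonal distortion (typically axial elongation) to lift the degeneracy.

[MnF2I4]^3-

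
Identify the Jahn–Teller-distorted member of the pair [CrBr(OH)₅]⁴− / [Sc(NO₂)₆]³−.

[CrBr(OH)₅]⁴−

[CrBr(OH)₅]⁴−: Each bromide is −1; each hydroxide is −1; balancing the −4 overall charge requires Cr(II). Chromium is a group-6 element; Cr(II) is therefore d⁴. Bromide and hydroxide are weak-field ligands for a first-row metal, so the complex is high-spin. The t₂g³e_g¹ (high-spin) configuration has an unevenly filled e_g set; the Jahn–Teller theorem predicts a tetragonal distortion (typically axial elongation) to lift the degeneracy.
[Sc(NO₂)₆]³−: Summing ligand charges against the −3 overall charge gives an oxidation state of +3 for scandium. Sc sits in group 3, so the d-electron count is 3 − 3 = 0. The d⁰ configuration leaves the e_g set evenly filled (or empty) — no strong Jahn–Teller driving force.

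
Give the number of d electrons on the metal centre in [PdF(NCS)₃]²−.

d⁸

Ligand charges: each fluoride is −1; each isothiocyanate is −1. With an overall charge of −2 the palladium centre must be in the +2 oxidation state.
Palladium is a group-10 element; Pd(II) is therefore d⁸.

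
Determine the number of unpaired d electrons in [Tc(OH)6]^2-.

3 unpaired electrons

Ligand charges: each hydroxide is −1. With an overall charge of −2 the technetium centre must be in the +4 oxidation state.
Group 7 minus oxidation state 4 gives a d³ configuration.
In an octahedral field the d³ configuration is t₂g³e_g⁰ (only one arrangement possible), giving 3 unpaired electrons.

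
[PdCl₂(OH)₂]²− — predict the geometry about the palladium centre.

Ligand charges: each chloride is −1; each hydroxide is −1. With an overall charge of −2 the palladium centre must be in the +2 oxidation state.
Group 10 minus oxidation state 2 gives a d⁸ configuration.
With 4 monodentate ligands the coordination number is 4.
A 4d d⁸ ion has a large crystal-field splitting; square planar leaves the high-energy d_{x²−y²} orbital empty and maximises CFSE.

square planar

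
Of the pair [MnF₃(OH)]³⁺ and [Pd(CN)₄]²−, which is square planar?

[Pd(CN)₄]²−

For [MnF₃(OH)]³⁺: Each fluoride is −1; each hydroxide is −1; balancing the +3 overall charge requires Mn(VII). Manganese is a group-7 element; Mn(VII) is therefore d⁰. A d⁰ ion has no crystal-field stabilisation preference between square planar and tetrahedral, so four ligands adopt the sterically favoured tetrahedral geometry. → tetrahedral.
For [Pd(CN)₄]²−: Each cyanide is −1; balancing the −2 overall charge requires Pd(II). Palladium is a group-10 element; Pd(II) is therefore d⁸. A 4d d⁸ ion has a large crystal-field splitting; square planar leaves the high-energy d_{x²−y²} orbital empty and maximises CFSE. → square planar.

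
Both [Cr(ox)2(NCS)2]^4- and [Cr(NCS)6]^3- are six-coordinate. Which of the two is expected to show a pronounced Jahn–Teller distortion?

[Cr(ox)2(NCS)2]^4-: Ligand charges: each oxalate is −2; each isothiocyanate is −1. With an overall charge of −4 the chromium centre must be in the +2 oxidation state. Group 6 minus oxidation state 2 gives a d⁴ configuration. Isothiocyanate and oxalate are weak-field ligands for a first-row metal, so the complex is high-spin. The t₂g³e_g¹ (high-spin) configuration has an unevenly filled e_g set; the Jahn–Teller theorem predicts a tetragonal distortion (typically axial elongation) to lift the degeneracy.
[Cr(NCS)6]^3-: Summing ligand charges against the −3 overall charge gives an oxidation state of +3 for chromium. Chromium is a group-6 element; Cr(III) is therefore d³. The d³ configuration leaves the e_g set evenly filled (or empty) — no strong Jahn–Teller driving force.

[Cr(ox)2(NCS)2]^4-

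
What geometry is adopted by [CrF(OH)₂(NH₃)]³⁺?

Ligand charges: each fluoride is −1; each hydroxide is −1; ammonia is neutral. With an overall charge of +3 the chromium centre must be in the +6 oxidation state.
Group 6 minus oxidation state 6 gives a d⁰ configuration.
With 4 monodentate ligands the coordination number is 4.
A d⁰ ion has no crystal-field stabilisation preference between square planar and tetrahedral, so four ligands adopt the sterically favoured tetrahedral geometry.

tetrahedral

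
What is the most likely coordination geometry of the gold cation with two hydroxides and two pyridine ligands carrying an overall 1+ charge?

Ligand charges: each hydroxide is −1; pyridine is neutral. With an overall charge of +1 the gold centre must be in the +3 oxidation state.
Gold is a group-11 element; Au(III) is therefore d⁸.
With 4 monodentate ligands the coordination number is 4.
A 5d d⁸ ion has a large crystal-field splitting; square planar leaves the high-energy d_{x²−y²} orbital empty and maximises CFSE.

square planar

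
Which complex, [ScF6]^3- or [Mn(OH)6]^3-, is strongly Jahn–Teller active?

[ScF6]^3-: Summing ligand charges against the −3 overall charge gives an oxidation state of +3 for scandium. Sc sits in group 3, so the d-electron count is 3 − 3 = 0. The d⁰ configuration leaves the e_g set evenly filled (or empty) — no strong Jahn–Teller driving force.
[Mn(OH)6]^3-: Each hydroxide is −1; balancing the −3 overall charge requires Mn(III). Manganese is a group-7 element; Mn(III) is therefore d⁴. Hydroxide is a weak-field ligand for a first-row metal, so the complex is high-spin. The t₂g³e_g¹ (high-spin) configuration has an unevenly filled e_g set; the Jahn–Teller theorem predicts a tetragonal distortion (typically axial elongation) to lift the degeneracy.

[Mn(OH)6]^3-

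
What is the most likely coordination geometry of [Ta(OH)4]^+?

Summing ligand charges against the +1 overall charge gives an oxidation state of +5 for tantalum.
Ta sits in group 5, so the d-electron count is 5 − 5 = 0.
With 4 monodentate ligands the coordination number is 4.
A d⁰ ion has no crystal-field stabilisation preference between square planar and tetrahedral, so four ligands adopt the sterically favoured tetrahedral geometry.

tetrahedral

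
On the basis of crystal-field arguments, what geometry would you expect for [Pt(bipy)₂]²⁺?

Summing ligand charges against the +2 overall charge gives an oxidation state of +2 for platinum.
Group 10 minus oxidation state 2 gives a d⁸ configuration.
Counting donor atoms: 2×2,2′-bipyridine (bidentate) → 4 donors. Coordination number = 4.
A 5d d⁸ ion has a large crystal-field splitting; square planar leaves the high-energy d_{x²−y²} orbital empty and maximises CFSE.

square planar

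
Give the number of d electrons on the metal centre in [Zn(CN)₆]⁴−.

Each cyanide is −1; balancing the −4 overall charge requires Zn(II).
Zn sits in group 12, so the d-electron count is 12 − 2 = 10.

d¹⁰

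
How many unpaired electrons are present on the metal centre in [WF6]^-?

1

Ligand charges: each fluoride is −1. With an overall charge of −1 the tungsten centre must be in the +5 oxidation state.
Tungsten is a group-6 element; W(V) is therefore d¹.
In an octahedral field the d¹ configuration is t₂g¹e_g⁰ (only one arrangement possible), giving 1 unpaired electron.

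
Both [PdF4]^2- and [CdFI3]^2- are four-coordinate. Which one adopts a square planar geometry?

For [PdF4]^2-: Ligand charges: each fluoride is −1. With an overall charge of −2 the palladium centre must be in the +2 oxidation state. Group 10 minus oxidation state 2 gives a d⁸ configuration. A 4d d⁸ ion has a large crystal-field splitting; square planar leaves the high-energy d_{x²−y²} orbital empty and maximises CFSE. → square planar.
For [CdFI3]^2-: Ligand charges: each fluoride is −1; each iodide is −1. With an overall charge of −2 the cadmium centre must be in the +2 oxidation state. Cadmium is a group-12 element; Cd(II) is therefore d¹⁰. A d¹⁰ ion has no crystal-field stabilisation preference between square planar and tetrahedral, so four ligands adopt the sterically favoured tetrahedral geometry. → tetrahedral.

[PdF4]^2-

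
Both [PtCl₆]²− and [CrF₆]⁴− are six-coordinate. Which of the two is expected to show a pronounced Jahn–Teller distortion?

[CrF₆]⁴−

[PtCl₆]²−: Each chloride is −1; balancing the −2 overall charge requires Pt(IV). Group 10 minus oxidation state 4 gives a d⁶ configuration. A 5d ion has a large Δₒ and is invariably low-spin. The d⁶ configuration leaves the e_g set evenly filled (or empty) — no strong Jahn–Teller driving force.
[CrF₆]⁴−: Summing ligand charges against the −4 overall charge gives an oxidation state of +2 for chromium. Chromium is a group-6 element; Cr(II) is therefore d⁴. Fluoride is a weak-field ligand for a first-row metal, so the complex is high-spin. The t₂g³e_g¹ (high-spin) configuration has an unevenly filled e_g set; the Jahn–Teller theorem predicts a tetragonal distortion (typically axial elongation) to lift the degeneracy.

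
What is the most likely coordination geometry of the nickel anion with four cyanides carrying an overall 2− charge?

Ligand charges: each cyanide is −1. With an overall charge of −2 the nickel centre must be in the +2 oxidation state.
Nickel is a group-10 element; Ni(II) is therefore d⁸.
Coordination number: 4.
Cyanide is a strong-field ligand (high in the spectrochemical series).
A 3d d⁸ ion with strong-field ligands gains enough CFSE to favour square planar over tetrahedral.

square planar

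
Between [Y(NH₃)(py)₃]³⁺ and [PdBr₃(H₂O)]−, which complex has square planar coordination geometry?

[PdBr₃(H₂O)]−

For [Y(NH₃)(py)₃]³⁺: Ligand charges: ammonia is neutral; pyridine is neutral. With an overall charge of +3 the yttrium centre must be in the +3 oxidation state. Yttrium is a group-3 element; Y(III) is therefore d⁰. A d⁰ ion has no crystal-field stabilisation preference between square planar and tetrahedral, so four ligands adopt the sterically favoured tetrahedral geometry. → tetrahedral.
For [PdBr₃(H₂O)]−: Summing ligand charges against the −1 overall charge gives an oxidation state of +2 for palladium. Group 10 minus oxidation state 2 gives a d⁸ configuration. A 4d d⁸ ion has a large crystal-field splitting; square planar leaves the high-energy d_{x²−y²} orbital empty and maximises CFSE. → square planar.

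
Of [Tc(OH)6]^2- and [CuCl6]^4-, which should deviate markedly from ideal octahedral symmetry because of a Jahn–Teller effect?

[Tc(OH)6]^2-: Ligand charges: each hydroxide is −1. With an overall charge of −2 the technetium centre must be in the +4 oxidation state. Group 7 minus oxidation state 4 gives a d³ configuration. The d³ configuration leaves the e_g set evenly filled (or empty) — no strong Jahn–Teller driving force.
[CuCl6]^4-: Summing ligand charges against the −4 overall charge gives an oxidation state of +2 for copper. Cu sits in group 11, so the d-electron count is 11 − 2 = 9. The t₂g⁶e_g³ configuration has an unevenly filled e_g set; the Jahn–Teller theorem predicts a tetragonal distortion (typically axial elongation) to lift the degeneracy.

[CuCl6]^4-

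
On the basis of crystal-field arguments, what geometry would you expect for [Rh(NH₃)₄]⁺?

square planar

Ligand charges: ammonia is neutral. With an overall charge of +1 the rhodium centre must be in the +1 oxidation state.
Rhodium is a group-9 element; Rh(I) is therefore d⁸.
Coordination number: 4.
A 4d d⁸ ion has a large crystal-field splitting; square planar leaves the high-energy d_{x²−y²} orbital empty and maximises CFSE.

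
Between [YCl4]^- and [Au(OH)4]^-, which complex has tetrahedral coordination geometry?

For [YCl4]^-: Each chloride is −1; balancing the −1 overall charge requires Y(III). Yttrium is a group-3 element; Y(III) is therefore d⁰. A d⁰ ion has no crystal-field stabilisation preference between square planar and tetrahedral, so four ligands adopt the sterically favoured tetrahedral geometry. → tetrahedral.
For [Au(OH)4]^-: Summing ligand charges against the −1 overall charge gives an oxidation state of +3 for gold. Au sits in group 11, so the d-electron count is 11 − 3 = 8. A 5d d⁸ ion has a large crystal-field splitting; square planar leaves the high-energy d_{x²−y²} orbital empty and maximises CFSE. → square planar.

[YCl4]^-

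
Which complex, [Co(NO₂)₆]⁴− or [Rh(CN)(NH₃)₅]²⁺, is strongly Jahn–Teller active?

[Co(NO₂)₆]⁴−

[Co(NO₂)₆]⁴−: Ligand charges: each nitro (N-bound nitrite) is −1. With an overall charge of −4 the cobalt centre must be in the +2 oxidation state. Cobalt is a group-9 element; Co(II) is therefore d⁷. Nitro (N-bound nitrite) is a strong-field ligand (high in the spectrochemical series) for a first-row metal, so the complex is low-spin. The t₂g⁶e_g¹ (low-spin) configuration has an unevenly filled e_g set; the Jahn–Teller theorem predicts a tetragonal distortion (typically axial elongation) to lift the degeneracy.
[Rh(CN)(NH₃)₅]²⁺: Ligand charges: each cyanide is −1; ammonia is neutral. With an overall charge of +2 the rhodium centre must be in the +3 oxidation state. Rhodium is a group-9 element; Rh(III) is therefore d⁶. A 4d ion has a large Δₒ and is invariably low-spin. The d⁶ configuration leaves the e_g set evenly filled (or empty) — no strong Jahn–Teller driving force.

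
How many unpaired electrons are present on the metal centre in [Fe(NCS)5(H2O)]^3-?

4 unpaired electrons

Ligand charges: each isothiocyanate is −1; water is neutral. With an overall charge of −3 the iron centre must be in the +2 oxidation state.
Fe sits in group 8, so the d-electron count is 8 − 2 = 6.
The spin state decides the count: Isothiocyanate is a weak-field ligand for a first-row metal, so the complex is high-spin.
An octahedral high-spin d⁶ ion is t₂g⁴e_g², giving 4 unpaired electrons.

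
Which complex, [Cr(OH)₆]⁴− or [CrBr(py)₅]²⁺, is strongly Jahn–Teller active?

[Cr(OH)₆]⁴−: Ligand charges: each hydroxide is −1. With an overall charge of −4 the chromium centre must be in the +2 oxidation state. Chromium is a group-6 element; Cr(II) is therefore d⁴. Hydroxide is a weak-field ligand for a first-row metal, so the complex is high-spin. The t₂g³e_g¹ (high-spin) configuration has an unevenly filled e_g set; the Jahn–Teller theorem predicts a tetragonal distortion (typically axial elongation) to lift the degeneracy.
[CrBr(py)₅]²⁺: Each bromide is −1; pyridine is neutral; balancing the +2 overall charge requires Cr(III). Cr sits in group 6, so the d-electron count is 6 − 3 = 3. The d³ configuration leaves the e_g set evenly filled (or empty) — no strong Jahn–Teller driving force.

[Cr(OH)₆]⁴−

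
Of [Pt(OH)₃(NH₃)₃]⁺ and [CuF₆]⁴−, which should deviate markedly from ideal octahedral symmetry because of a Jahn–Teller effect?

[CuF₆]⁴−

[Pt(OH)₃(NH₃)₃]⁺: Each hydroxide is −1; ammonia is neutral; balancing the +1 overall charge requires Pt(IV). Pt sits in group 10, so the d-electron count is 10 − 4 = 6. A 5d ion has a large Δₒ and is invariably low-spin. The d⁶ configuration leaves the e_g set evenly filled (or empty) — no strong Jahn–Teller driving force.
[CuF₆]⁴−: Each fluoride is −1; balancing the −4 overall charge requires Cu(II). Copper is a group-11 element; Cu(II) is therefore d⁹. The t₂g⁶e_g³ configuration has an unevenly filled e_g set; the Jahn–Teller theorem predicts a tetragonal distortion (typically axial elongation) to lift the degeneracy.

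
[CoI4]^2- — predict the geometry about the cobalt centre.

Each iodide is −1; balancing the −2 overall charge requires Co(II).
Co sits in group 9, so the d-electron count is 9 − 2 = 7.
Coordination number: 4.
Iodide is a weak-field ligand.
For a high-spin 3d d⁷ ion with weak-field ligands the small Δₜ gives little square-planar CFSE advantage, so four ligands adopt the sterically favoured tetrahedral geometry.

tetrahedral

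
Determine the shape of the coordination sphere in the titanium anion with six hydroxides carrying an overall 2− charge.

octahedral

Summing ligand charges against the −2 overall charge gives an oxidation state of +4 for titanium.
Titanium is a group-4 element; Ti(IV) is therefore d⁰.
With 6 monodentate ligands the coordination number is 6.
Six donors around a single metal centre give an octahedral coordination sphere.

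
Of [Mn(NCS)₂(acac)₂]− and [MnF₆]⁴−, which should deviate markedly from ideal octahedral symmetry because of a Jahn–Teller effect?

[Mn(NCS)₂(acac)₂]−: Ligand charges: each isothiocyanate is −1; each acetylacetonate is −1. With an overall charge of −1 the manganese centre must be in the +3 oxidation state. Group 7 minus oxidation state 3 gives a d⁴ configuration. Acetylacetonate and isothiocyanate are weak-field ligands for a first-row metal, so the complex is high-spin. The t₂g³e_g¹ (high-spin) configuration has an unevenly filled e_g set; the Jahn–Teller theorem predicts a tetragonal distortion (typically axial elongation) to lift the degeneracy.
[MnF₆]⁴−: Summing ligand charges against the −4 overall charge gives an oxidation state of +2 for manganese. Group 7 minus oxidation state 2 gives a d⁵ configuration. Fluoride is a weak-field ligand for a first-row metal, so the complex is high-spin. The d⁵ configuration leaves the e_g set evenly filled (or empty) — no strong Jahn–Teller driving force.

[Mn(NCS)₂(acac)₂]−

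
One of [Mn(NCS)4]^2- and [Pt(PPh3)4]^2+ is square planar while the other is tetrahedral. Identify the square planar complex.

[Pt(PPh3)4]^2+

For [Mn(NCS)4]^2-: Ligand charges: each isothiocyanate is −1. With an overall charge of −2 the manganese centre must be in the +2 oxidation state. Mn sits in group 7, so the d-electron count is 7 − 2 = 5. A high-spin d⁵ ion has zero CFSE in either geometry, so four ligands adopt the sterically favoured tetrahedral geometry. → tetrahedral.
For [Pt(PPh3)4]^2+: Summing ligand charges against the +2 overall charge gives an oxidation state of +2 for platinum. Group 10 minus oxidation state 2 gives a d⁸ configuration. A 5d d⁸ ion has a large crystal-field splitting; square planar leaves the high-energy d_{x²−y²} orbital empty and maximises CFSE. → square planar.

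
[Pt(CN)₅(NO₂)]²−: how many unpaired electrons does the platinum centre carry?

0 unpaired electrons

Ligand charges: each cyanide is −1; each nitro (N-bound nitrite) is −1. With an overall charge of −2 the platinum centre must be in the +4 oxidation state.
Pt sits in group 10, so the d-electron count is 10 − 4 = 6.
The spin state decides the count: a 5d ion has a large Δₒ and is invariably low-spin.
An octahedral low-spin d⁶ ion is t₂g⁶e_g⁰, giving 0 unpaired electrons.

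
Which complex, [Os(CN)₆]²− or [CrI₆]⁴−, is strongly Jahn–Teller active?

[CrI₆]⁴−

[Os(CN)₆]²−: Ligand charges: each cyanide is −1. With an overall charge of −2 the osmium centre must be in the +4 oxidation state. Osmium is a group-8 element; Os(IV) is therefore d⁴. A 5d ion has a large Δₒ and is invariably low-spin. The d⁴ configuration leaves the e_g set evenly filled (or empty) — no strong Jahn–Teller driving force.
[CrI₆]⁴−: Summing ligand charges against the −4 overall charge gives an oxidation state of +2 for chromium. Cr sits in group 6, so the d-electron count is 6 − 2 = 4. Iodide is a weak-field ligand for a first-row metal, so the complex is high-spin. The t₂g³e_g¹ (high-spin) configuration has an unevenly filled e_g set; the Jahn–Teller theorem predicts a tetragonal distortion (typically axial elongation) to lift the degeneracy.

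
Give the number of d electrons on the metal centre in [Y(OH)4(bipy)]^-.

d⁰

Summing ligand charges against the −1 overall charge gives an oxidation state of +3 for yttrium.
Y sits in group 3, so the d-electron count is 3 − 3 = 0.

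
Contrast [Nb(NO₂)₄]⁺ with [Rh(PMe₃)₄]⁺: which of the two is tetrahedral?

For [Nb(NO₂)₄]⁺: Each nitro (N-bound nitrite) is −1; balancing the +1 overall charge requires Nb(V). Nb sits in group 5, so the d-electron count is 5 − 5 = 0. A d⁰ ion has no crystal-field stabilisation preference between square planar and tetrahedral, so four ligands adopt the sterically favoured tetrahedral geometry. → tetrahedral.
For [Rh(PMe₃)₄]⁺: Trimethylphosphine is neutral; balancing the +1 overall charge requires Rh(I). Rh sits in group 9, so the d-electron count is 9 − 1 = 8. A 4d d⁸ ion has a large crystal-field splitting; square planar leaves the high-energy d_{x²−y²} orbital empty and maximises CFSE. → square planar.

[Nb(NO₂)₄]⁺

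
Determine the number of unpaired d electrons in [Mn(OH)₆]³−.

Ligand charges: each hydroxide is −1. With an overall charge of −3 the manganese centre must be in the +3 oxidation state.
Manganese is a group-7 element; Mn(III) is therefore d⁴.
The spin state decides the count: Hydroxide is a weak-field ligand for a first-row metal, so the complex is high-spin.
An octahedral high-spin d⁴ ion is t₂g³e_g¹, giving 4 unpaired electrons.

4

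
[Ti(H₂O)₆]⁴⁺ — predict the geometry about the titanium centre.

octahedral

Water is neutral; balancing the +4 overall charge requires Ti(IV).
Titanium is a group-4 element; Ti(IV) is therefore d⁰.
Coordination number: 6.
Six donors around a single metal centre give an octahedral coordination sphere.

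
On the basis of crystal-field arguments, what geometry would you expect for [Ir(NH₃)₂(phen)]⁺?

square planar

Ammonia is neutral; 1,10-phenanthroline is neutral; balancing the +1 overall charge requires Ir(I).
Iridium is a group-9 element; Ir(I) is therefore d⁸.
Counting donor atoms: 2×ammonia (monodentate) → 2 donors; 1×1,10-phenanthroline (bidentate) → 2 donors. Coordination number = 4.
A 5d d⁸ ion has a large crystal-field splitting; square planar leaves the high-energy d_{x²−y²} orbital empty and maximises CFSE.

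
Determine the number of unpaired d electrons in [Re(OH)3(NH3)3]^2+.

Summing ligand charges against the +2 overall charge gives an oxidation state of +5 for rhenium.
Re sits in group 7, so the d-electron count is 7 − 5 = 2.
In an octahedral field the d² configuration is t₂g²e_g⁰ (only one arrangement possible), giving 2 unpaired electrons.

2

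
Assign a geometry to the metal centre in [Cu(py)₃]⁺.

Pyridine is neutral; balancing the +1 overall charge requires Cu(I).
Group 11 minus oxidation state 1 gives a d¹⁰ configuration.
With 3 monodentate ligands the coordination number is 3.
Three ligands around a d¹⁰ centre minimise repulsion in a trigonal-planar arrangement.

trigonal planar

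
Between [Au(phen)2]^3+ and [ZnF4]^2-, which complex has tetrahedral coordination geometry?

[ZnF4]^2-

For [Au(phen)2]^3+: 1,10-phenanthroline is neutral; balancing the +3 overall charge requires Au(III). Group 11 minus oxidation state 3 gives a d⁸ configuration. A 5d d⁸ ion has a large crystal-field splitting; square planar leaves the high-energy d_{x²−y²} orbital empty and maximises CFSE. → square planar.
For [ZnF4]^2-: Each fluoride is −1; balancing the −2 overall charge requires Zn(II). Zinc is a group-12 element; Zn(II) is therefore d¹⁰. A d¹⁰ ion has no crystal-field stabilisation preference between square planar and tetrahedral, so four ligands adopt the sterically favoured tetrahedral geometry. → tetrahedral.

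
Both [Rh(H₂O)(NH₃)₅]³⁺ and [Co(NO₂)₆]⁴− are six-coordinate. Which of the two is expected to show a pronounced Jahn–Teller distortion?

[Rh(H₂O)(NH₃)₅]³⁺: Summing ligand charges against the +3 overall charge gives an oxidation state of +3 for rhodium. Rhodium is a group-9 element; Rh(III) is therefore d⁶. A 4d ion has a large Δₒ and is invariably low-spin. The d⁶ configuration leaves the e_g set evenly filled (or empty) — no strong Jahn–Teller driving force.
[Co(NO₂)₆]⁴−: Summing ligand charges against the −4 overall charge gives an oxidation state of +2 for cobalt. Co sits in group 9, so the d-electron count is 9 − 2 = 7. Nitro (N-bound nitrite) is a strong-field ligand (high in the spectrochemical series) for a first-row metal, so the complex is low-spin. The t₂g⁶e_g¹ (low-spin) configuration has an unevenly filled e_g set; the Jahn–Teller theorem predicts a tetragonal distortion (typically axial elongation) to lift the degeneracy.

[Co(NO₂)₆]⁴−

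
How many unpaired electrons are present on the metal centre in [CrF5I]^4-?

Summing ligand charges against the −4 overall charge gives an oxidation state of +2 for chromium.
Group 6 minus oxidation state 2 gives a d⁴ configuration.
The spin state decides the count: Fluoride and iodide are weak-field ligands for a first-row metal, so the complex is high-spin.
An octahedral high-spin d⁴ ion is t₂g³e_g¹, giving 4 unpaired electrons.

4 unpaired electrons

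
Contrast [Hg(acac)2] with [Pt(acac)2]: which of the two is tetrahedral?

For [Hg(acac)2]: Each acetylacetonate is −1; balancing the 0 overall charge requires Hg(II). Group 12 minus oxidation state 2 gives a d¹⁰ configuration. A d¹⁰ ion has no crystal-field stabilisation preference between square planar and tetrahedral, so four ligands adopt the sterically favoured tetrahedral geometry. → tetrahedral.
For [Pt(acac)2]: Each acetylacetonate is −1; balancing the 0 overall charge requires Pt(II). Pt sits in group 10, so the d-electron count is 10 − 2 = 8. A 5d d⁸ ion has a large crystal-field splitting; square planar leaves the high-energy d_{x²−y²} orbital empty and maximises CFSE. → square planar.

[Hg(acac)2]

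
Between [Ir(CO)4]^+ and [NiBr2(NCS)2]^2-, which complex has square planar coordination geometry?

[Ir(CO)4]^+

For [Ir(CO)4]^+: Summing ligand charges against the +1 overall charge gives an oxidation state of +1 for iridium. Group 9 minus oxidation state 1 gives a d⁸ configuration. A 5d d⁸ ion has a large crystal-field splitting; square planar leaves the high-energy d_{x²−y²} orbital empty and maximises CFSE. → square planar.
For [NiBr2(NCS)2]^2-: Each bromide is −1; each isothiocyanate is −1; balancing the −2 overall charge requires Ni(II). Group 10 minus oxidation state 2 gives a d⁸ configuration. Bromide and isothiocyanate are weak-field ligands. With weak-field ligands the CFSE gain from square planar is small, so a 3d d⁸ ion takes the sterically preferred tetrahedral geometry. → tetrahedral.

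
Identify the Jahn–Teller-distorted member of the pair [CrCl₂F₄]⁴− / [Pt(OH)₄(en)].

[CrCl₂F₄]⁴−

[CrCl₂F₄]⁴−: Each chloride is −1; each fluoride is −1; balancing the −4 overall charge requires Cr(II). Chromium is a group-6 element; Cr(II) is therefore d⁴. Chloride and fluoride are weak-field ligands for a first-row metal, so the complex is high-spin. The t₂g³e_g¹ (high-spin) configuration has an unevenly filled e_g set; the Jahn–Teller theorem predicts a tetragonal distortion (typically axial elongation) to lift the degeneracy.
[Pt(OH)₄(en)]: Each hydroxide is −1; ethylenediamine is neutral; balancing the 0 overall charge requires Pt(IV). Pt sits in group 10, so the d-electron count is 10 − 4 = 6. A 5d ion has a large Δₒ and is invariably low-spin. The d⁶ configuration leaves the e_g set evenly filled (or empty) — no strong Jahn–Teller driving force.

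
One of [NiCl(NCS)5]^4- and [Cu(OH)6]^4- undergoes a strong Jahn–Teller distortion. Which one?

[NiCl(NCS)5]^4-: Each chloride is −1; each isothiocyanate is −1; balancing the −4 overall charge requires Ni(II). Ni sits in group 10, so the d-electron count is 10 − 2 = 8. The d⁸ configuration leaves the e_g set evenly filled (or empty) — no strong Jahn–Teller driving force.
[Cu(OH)6]^4-: Each hydroxide is −1; balancing the −4 overall charge requires Cu(II). Cu sits in group 11, so the d-electron count is 11 − 2 = 9. The t₂g⁶e_g³ configuration has an unevenly filled e_g set; the Jahn–Teller theorem predicts a tetragonal distortion (typically axial elongation) to lift the degeneracy.

[Cu(OH)6]^4-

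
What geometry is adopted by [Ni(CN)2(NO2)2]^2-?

square planar

Ligand charges: each cyanide is −1; each nitro (N-bound nitrite) is −1. With an overall charge of −2 the nickel centre must be in the +2 oxidation state.
Ni sits in group 10, so the d-electron count is 10 − 2 = 8.
Coordination number: 4.
Cyanide and nitro (N-bound nitrite) are strong-field ligands (high in the spectrochemical series).
A 3d d⁸ ion with strong-field ligands gains enough CFSE to favour square planar over tetrahedral.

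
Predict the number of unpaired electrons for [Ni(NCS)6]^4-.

Ligand charges: each isothiocyanate is −1. With an overall charge of −4 the nickel centre must be in the +2 oxidation state.
Ni sits in group 10, so the d-electron count is 10 − 2 = 8.
In an octahedral field the d⁸ configuration is t₂g⁶e_g² (only one arrangement possible), giving 2 unpaired electrons.

2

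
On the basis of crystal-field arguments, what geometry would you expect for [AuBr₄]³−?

Each bromide is −1; balancing the −3 overall charge requires Au(I).
Gold is a group-11 element; Au(I) is therefore d¹⁰.
With 4 monodentate ligands the coordination number is 4.
A d¹⁰ ion has no crystal-field stabilisation preference between square planar and tetrahedral, so four ligands adopt the sterically favoured tetrahedral geometry.

tetrahedral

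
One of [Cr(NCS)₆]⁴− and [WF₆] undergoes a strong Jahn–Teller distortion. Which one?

[Cr(NCS)₆]⁴−: Ligand charges: each isothiocyanate is −1. With an overall charge of −4 the chromium centre must be in the +2 oxidation state. Group 6 minus oxidation state 2 gives a d⁴ configuration. Isothiocyanate is a weak-field ligand for a first-row metal, so the complex is high-spin. The t₂g³e_g¹ (high-spin) configuration has an unevenly filled e_g set; the Jahn–Teller theorem predicts a tetragonal distortion (typically axial elongation) to lift the degeneracy.
[WF₆]: Ligand charges: each fluoride is −1. With an overall charge of 0 the tungsten centre must be in the +6 oxidation state. Group 6 minus oxidation state 6 gives a d⁰ configuration. The d⁰ configuration leaves the e_g set evenly filled (or empty) — no strong Jahn–Teller driving force.

[Cr(NCS)₆]⁴−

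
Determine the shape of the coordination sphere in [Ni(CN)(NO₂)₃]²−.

square planar

Ligand charges: each cyanide is −1; each nitro (N-bound nitrite) is −1. With an overall charge of −2 the nickel centre must be in the +2 oxidation state.
Group 10 minus oxidation state 2 gives a d⁸ configuration.
With 4 monodentate ligands the coordination number is 4.
Cyanide and nitro (N-bound nitrite) are strong-field ligands (high in the spectrochemical series).
A 3d d⁸ ion with strong-field ligands gains enough CFSE to favour square planar over tetrahedral.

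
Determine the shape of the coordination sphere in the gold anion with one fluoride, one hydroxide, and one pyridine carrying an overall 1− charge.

Ligand charges: each fluoride is −1; each hydroxide is −1; pyridine is neutral. With an overall charge of −1 the gold centre must be in the +1 oxidation state.
Group 11 minus oxidation state 1 gives a d¹⁰ configuration.
With 3 monodentate ligands the coordination number is 3.
Three ligands around a d¹⁰ centre minimise repulsion in a trigonal-planar arrangement.

trigonal planar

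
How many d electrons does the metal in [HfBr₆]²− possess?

d⁰

Ligand charges: each bromide is −1. With an overall charge of −2 the hafnium centre must be in the +4 oxidation state.
Hafnium is a group-4 element; Hf(IV) is therefore d⁰.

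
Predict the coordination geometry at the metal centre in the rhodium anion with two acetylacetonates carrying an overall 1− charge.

square planar

Each acetylacetonate is −1; balancing the −1 overall charge requires Rh(I).
Rhodium is a group-9 element; Rh(I) is therefore d⁸.
Counting donor atoms: 2×acetylacetonate (bidentate) → 4 donors. Coordination number = 4.
A 4d d⁸ ion has a large crystal-field splitting; square planar leaves the high-energy d_{x²−y²} orbital empty and maximises CFSE.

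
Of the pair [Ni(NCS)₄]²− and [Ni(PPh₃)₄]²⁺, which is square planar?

For [Ni(NCS)₄]²−: Ligand charges: each isothiocyanate is −1. With an overall charge of −2 the nickel centre must be in the +2 oxidation state. Ni sits in group 10, so the d-electron count is 10 − 2 = 8. Isothiocyanate is a weak-field ligand. With weak-field ligands the CFSE gain from square planar is small, so a 3d d⁸ ion takes the sterically preferred tetrahedral geometry. → tetrahedral.
For [Ni(PPh₃)₄]²⁺: Summing ligand charges against the +2 overall charge gives an oxidation state of +2 for nickel. Group 10 minus oxidation state 2 gives a d⁸ configuration. Triphenylphosphine is a strong-field ligand (high in the spectrochemical series). A 3d d⁸ ion with strong-field ligands gains enough CFSE to favour square planar over tetrahedral. → square planar.

[Ni(PPh₃)₄]²⁺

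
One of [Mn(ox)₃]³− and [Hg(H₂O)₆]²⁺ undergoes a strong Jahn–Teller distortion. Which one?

[Mn(ox)₃]³−

[Mn(ox)₃]³−: Ligand charges: each oxalate is −2. With an overall charge of −3 the manganese centre must be in the +3 oxidation state. Group 7 minus oxidation state 3 gives a d⁴ configuration. Oxalate is a weak-field ligand for a first-row metal, so the complex is high-spin. The t₂g³e_g¹ (high-spin) configuration has an unevenly filled e_g set; the Jahn–Teller theorem predicts a tetragonal distortion (typically axial elongation) to lift the degeneracy.
[Hg(H₂O)₆]²⁺: Water is neutral; balancing the +2 overall charge requires Hg(II). Mercury is a group-12 element; Hg(II) is therefore d¹⁰. The d¹⁰ configuration leaves the e_g set evenly filled (or empty) — no strong Jahn–Teller driving force.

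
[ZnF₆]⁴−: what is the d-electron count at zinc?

Ligand charges: each fluoride is −1. With an overall charge of −4 the zinc centre must be in the +2 oxidation state.
Zinc is a group-12 element; Zn(II) is therefore d¹⁰.

d10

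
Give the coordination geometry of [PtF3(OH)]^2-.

square planar

Ligand charges: each fluoride is −1; each hydroxide is −1. With an overall charge of −2 the platinum centre must be in the +2 oxidation state.
Platinum is a group-10 element; Pt(II) is therefore d⁸.
Coordination number: 4.
A 5d d⁸ ion has a large crystal-field splitting; square planar leaves the high-energy d_{x²−y²} orbital empty and maximises CFSE.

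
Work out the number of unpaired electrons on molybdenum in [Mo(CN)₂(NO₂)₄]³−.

3

Summing ligand charges against the −3 overall charge gives an oxidation state of +3 for molybdenum.
Molybdenum is a group-6 element; Mo(III) is therefore d³.
In an octahedral field the d³ configuration is t₂g³e_g⁰ (only one arrangement possible), giving 3 unpaired electrons.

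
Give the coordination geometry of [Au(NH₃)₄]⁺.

Ligand charges: ammonia is neutral. With an overall charge of +1 the gold centre must be in the +1 oxidation state.
Group 11 minus oxidation state 1 gives a d¹⁰ configuration.
With 4 monodentate ligands the coordination number is 4.
A d¹⁰ ion has no crystal-field stabilisation preference between square planar and tetrahedral, so four ligands adopt the sterically favoured tetrahedral geometry.

tetrahedral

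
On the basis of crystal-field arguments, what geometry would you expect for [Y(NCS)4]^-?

tetrahedral

Ligand charges: each isothiocyanate is −1. With an overall charge of −1 the yttrium centre must be in the +3 oxidation state.
Y sits in group 3, so the d-electron count is 3 − 3 = 0.
Coordination number: 4.
A d⁰ ion has no crystal-field stabilisation preference between square planar and tetrahedral, so four ligands adopt the sterically favoured tetrahedral geometry.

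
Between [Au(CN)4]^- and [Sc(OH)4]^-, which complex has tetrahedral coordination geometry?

For [Au(CN)4]^-: Ligand charges: each cyanide is −1. With an overall charge of −1 the gold centre must be in the +3 oxidation state. Au sits in group 11, so the d-electron count is 11 − 3 = 8. A 5d d⁸ ion has a large crystal-field splitting; square planar leaves the high-energy d_{x²−y²} orbital empty and maximises CFSE. → square planar.
For [Sc(OH)4]^-: Summing ligand charges against the −1 overall charge gives an oxidation state of +3 for scandium. Sc sits in group 3, so the d-electron count is 3 − 3 = 0. A d⁰ ion has no crystal-field stabilisation preference between square planar and tetrahedral, so four ligands adopt the sterically favoured tetrahedral geometry. → tetrahedral.

[Sc(OH)4]^-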